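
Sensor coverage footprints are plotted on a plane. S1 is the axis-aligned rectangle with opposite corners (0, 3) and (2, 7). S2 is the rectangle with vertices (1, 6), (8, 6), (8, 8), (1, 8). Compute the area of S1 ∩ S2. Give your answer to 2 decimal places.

1.00

|S1∩S2|: x∈[1,2], y∈[6,7] → 1·1 = 1.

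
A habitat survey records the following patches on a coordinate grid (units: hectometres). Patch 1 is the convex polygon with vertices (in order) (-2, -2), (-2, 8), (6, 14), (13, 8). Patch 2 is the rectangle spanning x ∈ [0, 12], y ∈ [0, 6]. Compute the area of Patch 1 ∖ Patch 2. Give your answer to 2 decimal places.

87.00

|Patch 1| = 120, |Patch 1∩Patch 2| = 33.
|Patch 1 ∖ Patch 2| = |Patch 1| − |Patch 1∩Patch 2| = 120 − 33 = 87.00.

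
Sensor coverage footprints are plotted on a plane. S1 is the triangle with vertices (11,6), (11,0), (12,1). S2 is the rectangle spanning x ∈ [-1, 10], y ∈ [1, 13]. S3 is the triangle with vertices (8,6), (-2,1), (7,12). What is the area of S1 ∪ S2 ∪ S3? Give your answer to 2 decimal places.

135.36

By inclusion–exclusion:
Individual areas: |S1| = 3, |S2| = 132, |S3| = 32.5.
|S1∩S2| = 0.
|S1∩S3| = 0.
|S2∩S3| = 32.1389.
|S1∩S2∩S3| = 0.
|S1 ∪ S2 ∪ S3| = 167.5 − 32.1389 + 0 = 135.36.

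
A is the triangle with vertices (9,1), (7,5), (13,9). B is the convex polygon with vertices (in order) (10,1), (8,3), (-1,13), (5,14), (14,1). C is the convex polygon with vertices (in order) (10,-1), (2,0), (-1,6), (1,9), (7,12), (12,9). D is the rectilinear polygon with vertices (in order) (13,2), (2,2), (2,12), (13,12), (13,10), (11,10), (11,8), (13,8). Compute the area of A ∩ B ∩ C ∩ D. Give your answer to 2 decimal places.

The intersection is the polygon with vertices (11.097,5.194), (9.5,2), (9,2), (8,3), (7,5), (9.895,6.93).
By the shoelace formula its area is 11.31.

11.31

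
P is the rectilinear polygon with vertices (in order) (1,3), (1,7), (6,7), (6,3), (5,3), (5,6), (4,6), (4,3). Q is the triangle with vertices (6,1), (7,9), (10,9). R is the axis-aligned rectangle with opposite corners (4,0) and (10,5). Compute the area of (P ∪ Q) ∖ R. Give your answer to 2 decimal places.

24.00

|P ∪ Q| = 29.
|(P ∪ Q) ∩ R| = 5.
|(P ∪ Q) ∖ R| = 29 − 5 = 24.00.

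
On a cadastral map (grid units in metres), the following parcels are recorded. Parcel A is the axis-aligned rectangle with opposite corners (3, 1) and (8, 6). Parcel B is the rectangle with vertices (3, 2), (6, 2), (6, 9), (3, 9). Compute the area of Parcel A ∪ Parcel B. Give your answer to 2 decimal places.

34.00

By inclusion–exclusion:
Individual areas: |Parcel A| = 25, |Parcel B| = 21.
|Parcel A∩Parcel B|: x∈[3,6], y∈[2,6] → 3·4 = 12.
|Parcel A ∪ Parcel B| = 46 − 12 = 34.00.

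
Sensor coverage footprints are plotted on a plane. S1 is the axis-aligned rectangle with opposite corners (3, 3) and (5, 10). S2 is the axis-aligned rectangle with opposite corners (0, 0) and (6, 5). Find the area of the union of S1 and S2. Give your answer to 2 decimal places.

40.00

By inclusion–exclusion:
Individual areas: |S1| = 14, |S2| = 30.
|S1∩S2|: x∈[3,5], y∈[3,5] → 2·2 = 4.
|S1 ∪ S2| = 44 − 4 = 40.00.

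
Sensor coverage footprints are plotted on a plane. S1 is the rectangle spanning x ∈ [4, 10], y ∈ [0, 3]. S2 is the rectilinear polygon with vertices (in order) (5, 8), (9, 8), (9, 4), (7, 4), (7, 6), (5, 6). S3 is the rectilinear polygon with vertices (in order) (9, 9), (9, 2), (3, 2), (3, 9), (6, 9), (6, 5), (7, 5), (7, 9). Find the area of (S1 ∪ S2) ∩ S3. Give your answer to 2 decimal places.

15.00

|S1 ∪ S2| = 30.
|(S1 ∪ S2) ∩ S3| = 15.00.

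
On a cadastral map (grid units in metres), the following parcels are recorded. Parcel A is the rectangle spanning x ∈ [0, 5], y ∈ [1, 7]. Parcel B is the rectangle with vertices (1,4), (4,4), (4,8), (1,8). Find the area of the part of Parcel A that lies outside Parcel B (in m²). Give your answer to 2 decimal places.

21.00

|Parcel A∩Parcel B|: x∈[1,4], y∈[4,7] → 3·3 = 9.
|Parcel A| = 30.
|Parcel A ∖ Parcel B| = |Parcel A| − |Parcel A∩Parcel B| = 30 − 9 = 21.00.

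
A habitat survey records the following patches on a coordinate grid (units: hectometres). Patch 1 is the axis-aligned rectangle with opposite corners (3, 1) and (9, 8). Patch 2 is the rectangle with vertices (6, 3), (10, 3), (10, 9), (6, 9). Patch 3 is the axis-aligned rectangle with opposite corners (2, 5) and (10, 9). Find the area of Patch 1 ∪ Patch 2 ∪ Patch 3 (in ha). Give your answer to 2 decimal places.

58.00

By inclusion–exclusion:
Individual areas: |Patch 1| = 42, |Patch 2| = 24, |Patch 3| = 32.
|Patch 1∩Patch 2|: x∈[6,9], y∈[3,8] → 3·5 = 15.
|Patch 1∩Patch 3|: x∈[3,9], y∈[5,8] → 6·3 = 18.
|Patch 2∩Patch 3|: x∈[6,10], y∈[5,9] → 4·4 = 16.
|Patch 1∩Patch 2∩Patch 3| = 9.
|Patch 1 ∪ Patch 2 ∪ Patch 3| = 98 − 49 + 9 = 58.00.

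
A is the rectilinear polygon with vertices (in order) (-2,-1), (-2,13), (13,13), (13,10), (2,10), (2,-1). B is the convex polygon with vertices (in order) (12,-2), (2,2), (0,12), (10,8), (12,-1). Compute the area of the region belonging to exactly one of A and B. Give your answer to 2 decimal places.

160.00

|A| = 89, |B| = 93, |A∩B| = 11.
|A △ B| = |A| + |B| − 2·|A∩B| = 89 + 93 − 22 = 160.00.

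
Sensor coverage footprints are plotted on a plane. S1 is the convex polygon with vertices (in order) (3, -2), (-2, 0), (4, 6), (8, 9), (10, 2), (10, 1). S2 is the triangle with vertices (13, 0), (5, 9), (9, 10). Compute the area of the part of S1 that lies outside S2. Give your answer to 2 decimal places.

|S1| = 67.5, |S1∩S2| = 5.4355.
|S1 ∖ S2| = |S1| − |S1∩S2| = 67.5 − 5.4355 = 62.06.

62.06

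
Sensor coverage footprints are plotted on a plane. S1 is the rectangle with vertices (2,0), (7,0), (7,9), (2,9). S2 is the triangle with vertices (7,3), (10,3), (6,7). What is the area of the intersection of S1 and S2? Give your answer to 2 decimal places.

1.50

The intersection is the polygon with vertices (7,3), (6,7), (7,6).
By the shoelace formula its area is 1.50.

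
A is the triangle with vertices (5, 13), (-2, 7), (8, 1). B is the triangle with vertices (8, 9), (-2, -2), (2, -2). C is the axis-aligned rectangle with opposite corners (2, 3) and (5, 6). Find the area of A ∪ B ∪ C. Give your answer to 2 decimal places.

By inclusion–exclusion:
Individual areas: |A| = 51, |B| = 22, |C| = 9.
|A∩B| = 4.884.
|A∩C| = 6.8667.
|B∩C| = 3.2455.
|A∩B∩C| = 2.372.
|A ∪ B ∪ C| = 82 − 14.9962 + 2.372 = 69.38.

69.38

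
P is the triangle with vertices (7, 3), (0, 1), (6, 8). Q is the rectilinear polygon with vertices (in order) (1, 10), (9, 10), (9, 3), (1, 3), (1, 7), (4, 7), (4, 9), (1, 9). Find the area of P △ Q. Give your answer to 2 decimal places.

42.07

|P| = 18.5, |Q| = 50, |P∩Q| = 13.2143.
|P △ Q| = |P| + |Q| − 2·|P∩Q| = 18.5 + 50 − 26.4286 = 42.07.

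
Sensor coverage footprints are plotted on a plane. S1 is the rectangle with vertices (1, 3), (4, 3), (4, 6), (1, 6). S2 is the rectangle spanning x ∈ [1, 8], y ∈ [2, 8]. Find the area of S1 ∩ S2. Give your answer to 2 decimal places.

9.00

|S1∩S2|: x∈[1,4], y∈[3,6] → 3·3 = 9.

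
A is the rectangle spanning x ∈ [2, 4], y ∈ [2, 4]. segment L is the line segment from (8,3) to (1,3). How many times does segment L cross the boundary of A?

2

The segment meets the boundary at (2,3), (4,3).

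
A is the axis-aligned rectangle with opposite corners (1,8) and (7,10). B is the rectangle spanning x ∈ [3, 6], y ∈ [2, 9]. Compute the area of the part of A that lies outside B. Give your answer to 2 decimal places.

9.00

|A∩B|: x∈[3,6], y∈[8,9] → 3·1 = 3.
|A| = 12.
|A ∖ B| = |A| − |A∩B| = 12 − 3 = 9.00.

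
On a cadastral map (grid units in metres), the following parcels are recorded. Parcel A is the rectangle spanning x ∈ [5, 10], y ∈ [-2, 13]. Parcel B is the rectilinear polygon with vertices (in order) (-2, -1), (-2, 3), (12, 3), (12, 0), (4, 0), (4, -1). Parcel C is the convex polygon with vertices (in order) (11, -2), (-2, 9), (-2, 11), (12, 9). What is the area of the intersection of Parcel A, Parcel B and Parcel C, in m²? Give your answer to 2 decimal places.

The intersection is the polygon with vertices (8.636,0), (5.091,3), (10,3), (10,0).
By the shoelace formula its area is 9.41.

9.41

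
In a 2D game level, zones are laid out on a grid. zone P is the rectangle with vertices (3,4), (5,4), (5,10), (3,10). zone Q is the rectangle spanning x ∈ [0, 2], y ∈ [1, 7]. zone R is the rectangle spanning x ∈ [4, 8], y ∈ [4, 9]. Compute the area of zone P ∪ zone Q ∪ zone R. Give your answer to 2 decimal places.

By inclusion–exclusion:
Individual areas: |zone P| = 12, |zone Q| = 12, |zone R| = 20.
|zone P∩zone Q| = 0 (no overlap).
|zone P∩zone R|: x∈[4,5], y∈[4,9] → 1·5 = 5.
|zone Q∩zone R| = 0 (no overlap).
|zone P∩zone Q∩zone R| = 0.
|zone P ∪ zone Q ∪ zone R| = 44 − 5 + 0 = 39.00.

39.00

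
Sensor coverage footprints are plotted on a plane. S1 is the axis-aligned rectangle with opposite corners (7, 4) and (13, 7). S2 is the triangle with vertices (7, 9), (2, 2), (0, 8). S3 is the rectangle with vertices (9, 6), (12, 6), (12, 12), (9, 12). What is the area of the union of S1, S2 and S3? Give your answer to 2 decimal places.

55.00

By inclusion–exclusion:
Individual areas: |S1| = 18, |S2| = 22, |S3| = 18.
|S1∩S2| = 0.
|S1∩S3|: x∈[9,12], y∈[6,7] → 3·1 = 3.
|S2∩S3| = 0.
|S1∩S2∩S3| = 0.
|S1 ∪ S2 ∪ S3| = 58 − 3 + 0 = 55.00.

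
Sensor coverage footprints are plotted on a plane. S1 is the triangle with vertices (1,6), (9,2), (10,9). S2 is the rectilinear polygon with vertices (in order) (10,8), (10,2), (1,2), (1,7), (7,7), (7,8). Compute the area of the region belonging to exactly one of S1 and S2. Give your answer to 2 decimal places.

23.86

|S1| = 30, |S2| = 48, |S1∩S2| = 27.0714.
|S1 △ S2| = |S1| + |S2| − 2·|S1∩S2| = 30 + 48 − 54.1429 = 23.86.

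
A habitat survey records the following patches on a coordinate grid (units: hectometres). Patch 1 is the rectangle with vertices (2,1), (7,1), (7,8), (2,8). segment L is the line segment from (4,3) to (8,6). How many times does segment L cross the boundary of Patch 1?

1

The segment meets the boundary at (7,5.25).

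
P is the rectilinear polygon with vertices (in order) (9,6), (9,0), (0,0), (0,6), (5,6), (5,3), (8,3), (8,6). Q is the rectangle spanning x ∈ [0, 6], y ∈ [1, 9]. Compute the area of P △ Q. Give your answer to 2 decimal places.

|P| = 45, |Q| = 48, |P∩Q| = 27.
|P △ Q| = |P| + |Q| − 2·|P∩Q| = 45 + 48 − 54 = 39.00.

39.00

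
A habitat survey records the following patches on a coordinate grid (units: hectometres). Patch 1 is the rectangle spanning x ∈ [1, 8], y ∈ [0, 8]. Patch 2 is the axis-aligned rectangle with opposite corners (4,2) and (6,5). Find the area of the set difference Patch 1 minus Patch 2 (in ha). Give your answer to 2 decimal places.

50.00

|Patch 1∩Patch 2|: x∈[4,6], y∈[2,5] → 2·3 = 6.
|Patch 1| = 56.
|Patch 1 ∖ Patch 2| = |Patch 1| − |Patch 1∩Patch 2| = 56 − 6 = 50.00.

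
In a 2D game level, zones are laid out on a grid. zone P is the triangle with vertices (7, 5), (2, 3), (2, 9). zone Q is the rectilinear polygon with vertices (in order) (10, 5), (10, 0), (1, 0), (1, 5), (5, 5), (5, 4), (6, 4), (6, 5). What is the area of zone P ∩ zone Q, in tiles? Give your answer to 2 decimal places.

4.40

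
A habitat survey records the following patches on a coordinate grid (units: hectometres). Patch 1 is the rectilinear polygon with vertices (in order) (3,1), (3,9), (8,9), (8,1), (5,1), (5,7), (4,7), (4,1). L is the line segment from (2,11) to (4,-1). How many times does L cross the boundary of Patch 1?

2

The segment meets the boundary at (3.667,1), (3,5).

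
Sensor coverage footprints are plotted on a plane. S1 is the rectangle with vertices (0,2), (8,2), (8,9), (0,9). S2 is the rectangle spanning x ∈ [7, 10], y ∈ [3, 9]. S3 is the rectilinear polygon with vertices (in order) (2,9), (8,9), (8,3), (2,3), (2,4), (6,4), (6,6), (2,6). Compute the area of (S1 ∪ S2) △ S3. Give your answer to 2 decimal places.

40.00

|S1 ∪ S2| = 68.
|(S1 ∪ S2) ∩ S3| = 28.
|(S1 ∪ S2) △ S3| = 68 + 28 − 56 = 40.00.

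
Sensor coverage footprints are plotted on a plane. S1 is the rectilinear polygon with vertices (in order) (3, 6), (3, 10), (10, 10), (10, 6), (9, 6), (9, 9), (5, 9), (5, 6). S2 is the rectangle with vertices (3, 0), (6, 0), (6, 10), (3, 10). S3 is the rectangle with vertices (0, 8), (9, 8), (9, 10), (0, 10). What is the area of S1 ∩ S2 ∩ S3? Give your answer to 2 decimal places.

The intersection is the polygon with vertices (6,10), (6,9), (5,9), (5,8), (3,8), (3,10).
By the shoelace formula its area is 5.00.

5.00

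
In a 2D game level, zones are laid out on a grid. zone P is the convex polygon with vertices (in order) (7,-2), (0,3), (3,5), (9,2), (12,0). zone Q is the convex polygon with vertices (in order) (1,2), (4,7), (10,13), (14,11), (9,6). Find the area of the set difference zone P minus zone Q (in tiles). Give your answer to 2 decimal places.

|zone P| = 37.5, |zone P∩zone Q| = 4.2613.
|zone P ∖ zone Q| = |zone P| − |zone P∩zone Q| = 37.5 − 4.2613 = 33.24.

33.24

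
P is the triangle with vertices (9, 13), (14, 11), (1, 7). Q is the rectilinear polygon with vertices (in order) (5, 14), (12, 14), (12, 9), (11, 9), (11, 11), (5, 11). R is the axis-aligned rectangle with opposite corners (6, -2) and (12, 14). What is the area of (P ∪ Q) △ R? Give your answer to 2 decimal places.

77.52

|P ∪ Q| = 38.3641.
|(P ∪ Q) ∩ R| = 28.4199.
|(P ∪ Q) △ R| = 38.3641 + 96 − 56.8397 = 77.52.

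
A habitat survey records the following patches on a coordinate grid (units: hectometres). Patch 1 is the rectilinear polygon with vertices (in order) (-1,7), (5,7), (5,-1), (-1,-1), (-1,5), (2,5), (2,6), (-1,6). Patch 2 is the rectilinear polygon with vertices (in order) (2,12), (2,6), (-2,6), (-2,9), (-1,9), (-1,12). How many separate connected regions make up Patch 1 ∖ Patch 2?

1

Patch 1 ∖ Patch 2 is a single connected region.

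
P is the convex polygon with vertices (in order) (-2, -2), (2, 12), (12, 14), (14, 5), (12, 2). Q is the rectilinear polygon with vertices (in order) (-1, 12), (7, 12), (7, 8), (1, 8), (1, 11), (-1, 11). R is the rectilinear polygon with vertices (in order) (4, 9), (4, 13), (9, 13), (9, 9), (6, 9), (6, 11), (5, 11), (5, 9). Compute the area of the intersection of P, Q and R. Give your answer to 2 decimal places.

The intersection is the polygon with vertices (7,12), (7,9), (6,9), (6,11), (5,11), (5,9), (4,9), (4,12).
By the shoelace formula its area is 7.00.

7.00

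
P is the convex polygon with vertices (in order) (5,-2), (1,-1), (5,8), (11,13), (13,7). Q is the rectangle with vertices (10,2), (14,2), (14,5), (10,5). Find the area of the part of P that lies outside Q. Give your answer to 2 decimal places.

82.16

|P| = 83, |P∩Q| = 0.8403.
|P ∖ Q| = |P| − |P∩Q| = 83 − 0.8403 = 82.16.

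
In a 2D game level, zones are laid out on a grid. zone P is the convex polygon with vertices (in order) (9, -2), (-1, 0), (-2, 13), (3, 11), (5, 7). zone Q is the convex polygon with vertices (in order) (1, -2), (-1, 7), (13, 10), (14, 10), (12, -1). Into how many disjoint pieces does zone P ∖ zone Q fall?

2

zone P ∖ zone Q splits into 2 disjoint pieces (area 0.7961, area 31.7138).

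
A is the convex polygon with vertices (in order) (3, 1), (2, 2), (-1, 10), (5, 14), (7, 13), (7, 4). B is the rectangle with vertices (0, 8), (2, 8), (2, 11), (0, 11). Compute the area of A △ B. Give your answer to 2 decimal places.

63.67

|A| = 69.5, |B| = 6, |A∩B| = 5.9167.
|A △ B| = |A| + |B| − 2·|A∩B| = 69.5 + 6 − 11.8333 = 63.67.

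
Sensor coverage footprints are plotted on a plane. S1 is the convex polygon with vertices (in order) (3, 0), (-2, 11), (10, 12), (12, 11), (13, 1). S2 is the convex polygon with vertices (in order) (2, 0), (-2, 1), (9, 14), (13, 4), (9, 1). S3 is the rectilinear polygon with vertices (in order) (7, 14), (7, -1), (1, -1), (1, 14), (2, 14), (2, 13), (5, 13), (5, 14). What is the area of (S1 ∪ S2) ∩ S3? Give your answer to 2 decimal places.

68.01

The region (S1 ∪ S2) ∩ S3 is the polygon with vertices (2,0), (1,0.25), (1,11.25), (7,11.75), (7,0.4), (3,0), (2.939,0.134).
By the shoelace formula its area is 68.01.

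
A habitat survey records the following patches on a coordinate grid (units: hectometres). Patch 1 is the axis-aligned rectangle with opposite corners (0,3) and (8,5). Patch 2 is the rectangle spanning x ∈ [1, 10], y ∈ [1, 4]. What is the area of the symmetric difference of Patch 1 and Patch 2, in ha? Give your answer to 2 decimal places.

|Patch 1∩Patch 2|: x∈[1,8], y∈[3,4] → 7·1 = 7.
|Patch 1 △ Patch 2| = |Patch 1| + |Patch 2| − 2·|Patch 1∩Patch 2| = 16 + 27 − 14 = 29.00.

29.00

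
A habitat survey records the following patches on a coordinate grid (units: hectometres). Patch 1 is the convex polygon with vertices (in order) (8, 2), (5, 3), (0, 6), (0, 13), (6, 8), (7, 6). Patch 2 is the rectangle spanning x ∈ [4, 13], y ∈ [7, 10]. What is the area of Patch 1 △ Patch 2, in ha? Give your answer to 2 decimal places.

63.17

|Patch 1| = 44, |Patch 2| = 27, |Patch 1∩Patch 2| = 3.9167.
|Patch 1 △ Patch 2| = |Patch 1| + |Patch 2| − 2·|Patch 1∩Patch 2| = 44 + 27 − 7.8333 = 63.17.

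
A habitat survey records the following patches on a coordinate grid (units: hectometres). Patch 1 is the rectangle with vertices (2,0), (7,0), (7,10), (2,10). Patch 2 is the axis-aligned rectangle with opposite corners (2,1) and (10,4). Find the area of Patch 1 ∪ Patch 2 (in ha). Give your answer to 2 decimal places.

By inclusion–exclusion:
Individual areas: |Patch 1| = 50, |Patch 2| = 24.
|Patch 1∩Patch 2|: x∈[2,7], y∈[1,4] → 5·3 = 15.
|Patch 1 ∪ Patch 2| = 74 − 15 = 59.00.

59.00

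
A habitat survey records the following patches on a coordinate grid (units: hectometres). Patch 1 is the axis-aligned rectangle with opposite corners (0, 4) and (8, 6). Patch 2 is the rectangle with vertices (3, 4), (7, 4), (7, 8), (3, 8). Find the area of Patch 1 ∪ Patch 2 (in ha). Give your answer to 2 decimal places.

By inclusion–exclusion:
Individual areas: |Patch 1| = 16, |Patch 2| = 16.
|Patch 1∩Patch 2|: x∈[3,7], y∈[4,6] → 4·2 = 8.
|Patch 1 ∪ Patch 2| = 32 − 8 = 24.00.

24.00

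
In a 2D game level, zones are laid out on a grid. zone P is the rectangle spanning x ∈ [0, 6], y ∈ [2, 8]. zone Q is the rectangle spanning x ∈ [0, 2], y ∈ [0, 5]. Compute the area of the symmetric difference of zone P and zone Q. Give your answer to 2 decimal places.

|zone P∩zone Q|: x∈[0,2], y∈[2,5] → 2·3 = 6.
|zone P △ zone Q| = |zone P| + |zone Q| − 2·|zone P∩zone Q| = 36 + 10 − 12 = 34.00.

34.00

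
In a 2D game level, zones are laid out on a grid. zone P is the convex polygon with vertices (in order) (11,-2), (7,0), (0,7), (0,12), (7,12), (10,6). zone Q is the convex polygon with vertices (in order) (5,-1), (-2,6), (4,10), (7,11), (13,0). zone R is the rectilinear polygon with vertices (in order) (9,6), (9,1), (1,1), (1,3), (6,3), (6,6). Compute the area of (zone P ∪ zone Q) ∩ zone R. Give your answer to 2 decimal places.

23.00

The region (zone P ∪ zone Q) ∩ zone R is the polygon with vertices (1,3), (6,3), (6,6), (9,6), (9,1), (3,1).
By the shoelace formula its area is 23.00.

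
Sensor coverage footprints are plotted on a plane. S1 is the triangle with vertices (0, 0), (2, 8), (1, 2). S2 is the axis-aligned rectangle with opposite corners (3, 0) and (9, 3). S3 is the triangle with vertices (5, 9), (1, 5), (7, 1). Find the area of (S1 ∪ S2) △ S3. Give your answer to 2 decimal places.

|S1 ∪ S2| = 20.
|(S1 ∪ S2) ∩ S3| = 2.6655.
|(S1 ∪ S2) △ S3| = 20 + 20 − 5.331 = 34.67.

34.67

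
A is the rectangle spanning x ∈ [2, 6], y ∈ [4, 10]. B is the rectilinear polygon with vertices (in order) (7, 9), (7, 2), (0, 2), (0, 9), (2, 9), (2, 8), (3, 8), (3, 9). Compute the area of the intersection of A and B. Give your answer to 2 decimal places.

19.00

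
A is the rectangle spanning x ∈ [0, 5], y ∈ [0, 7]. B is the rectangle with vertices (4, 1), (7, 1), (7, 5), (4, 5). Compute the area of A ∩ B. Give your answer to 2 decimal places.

|A∩B|: x∈[4,5], y∈[1,5] → 1·4 = 4.

4.00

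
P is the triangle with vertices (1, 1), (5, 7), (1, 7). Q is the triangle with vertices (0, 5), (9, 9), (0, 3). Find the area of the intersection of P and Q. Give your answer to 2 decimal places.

The intersection is the polygon with vertices (5,7), (4.2,5.8), (1,3.667), (1,5.444), (4.5,7).
By the shoelace formula its area is 5.01.

5.01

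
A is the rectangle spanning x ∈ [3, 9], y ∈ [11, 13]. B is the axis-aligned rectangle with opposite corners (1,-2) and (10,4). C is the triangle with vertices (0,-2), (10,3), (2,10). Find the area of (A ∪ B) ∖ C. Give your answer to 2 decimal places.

|A ∪ B| = 66.
|(A ∪ B) ∩ C| = 28.6786.
|(A ∪ B) ∖ C| = 66 − 28.6786 = 37.32.

37.32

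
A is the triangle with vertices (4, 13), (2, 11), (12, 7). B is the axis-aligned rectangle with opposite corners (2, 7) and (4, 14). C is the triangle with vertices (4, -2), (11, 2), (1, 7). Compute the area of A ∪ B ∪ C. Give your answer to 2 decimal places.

62.70

By inclusion–exclusion:
Individual areas: |A| = 14, |B| = 14, |C| = 37.5.
|A∩B| = 2.8.
|A∩C| = 0.
|B∩C| = 0.
|A∩B∩C| = 0.
|A ∪ B ∪ C| = 65.5 − 2.8 + 0 = 62.70.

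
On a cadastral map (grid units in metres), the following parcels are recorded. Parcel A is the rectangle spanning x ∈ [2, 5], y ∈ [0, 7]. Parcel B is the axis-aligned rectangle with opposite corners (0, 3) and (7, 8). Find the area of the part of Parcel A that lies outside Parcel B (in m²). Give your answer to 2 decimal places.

9.00

|Parcel A∩Parcel B|: x∈[2,5], y∈[3,7] → 3·4 = 12.
|Parcel A| = 21.
|Parcel A ∖ Parcel B| = |Parcel A| − |Parcel A∩Parcel B| = 21 − 12 = 9.00.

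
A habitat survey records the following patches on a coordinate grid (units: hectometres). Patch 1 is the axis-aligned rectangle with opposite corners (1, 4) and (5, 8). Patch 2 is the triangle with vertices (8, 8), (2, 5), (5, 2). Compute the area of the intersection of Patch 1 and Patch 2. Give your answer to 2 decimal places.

4.75

The intersection is the polygon with vertices (5,4), (3,4), (2,5), (5,6.5).
By the shoelace formula its area is 4.75.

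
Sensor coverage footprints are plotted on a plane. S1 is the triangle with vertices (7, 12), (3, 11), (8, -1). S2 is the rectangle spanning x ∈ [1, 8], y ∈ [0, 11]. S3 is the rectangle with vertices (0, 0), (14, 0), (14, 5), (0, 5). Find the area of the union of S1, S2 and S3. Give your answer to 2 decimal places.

By inclusion–exclusion:
Individual areas: |S1| = 26.5, |S2| = 77, |S3| = 70.
|S1∩S2| = 24.2917.
|S1∩S3| = 5.9455.
|S2∩S3|: x∈[1,8], y∈[0,5] → 7·5 = 35.
|S1∩S2∩S3| = 5.9455.
|S1 ∪ S2 ∪ S3| = 173.5 − 65.2372 + 5.9455 = 114.21.

114.21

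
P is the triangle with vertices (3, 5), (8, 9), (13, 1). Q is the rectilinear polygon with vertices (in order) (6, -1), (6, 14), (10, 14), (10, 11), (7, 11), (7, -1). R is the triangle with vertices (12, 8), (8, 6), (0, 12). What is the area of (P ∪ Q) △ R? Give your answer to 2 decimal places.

55.65

|P ∪ Q| = 49.8.
|(P ∪ Q) ∩ R| = 7.0762.
|(P ∪ Q) △ R| = 49.8 + 20 − 14.1524 = 55.65.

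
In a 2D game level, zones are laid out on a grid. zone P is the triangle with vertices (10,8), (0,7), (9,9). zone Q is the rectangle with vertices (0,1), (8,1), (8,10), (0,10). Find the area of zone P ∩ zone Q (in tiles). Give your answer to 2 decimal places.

3.91

The intersection is the polygon with vertices (0,7), (8,8.778), (8,7.8).
By the shoelace formula its area is 3.91.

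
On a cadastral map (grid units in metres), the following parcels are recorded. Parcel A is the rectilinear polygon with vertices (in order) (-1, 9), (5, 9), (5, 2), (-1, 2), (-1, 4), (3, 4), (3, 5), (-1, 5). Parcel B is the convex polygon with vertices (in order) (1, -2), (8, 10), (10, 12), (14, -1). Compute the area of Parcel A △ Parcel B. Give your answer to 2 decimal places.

124.74

|Parcel A| = 38, |Parcel B| = 91.5, |Parcel A∩Parcel B| = 2.381.
|Parcel A △ Parcel B| = |Parcel A| + |Parcel B| − 2·|Parcel A∩Parcel B| = 38 + 91.5 − 4.7619 = 124.74.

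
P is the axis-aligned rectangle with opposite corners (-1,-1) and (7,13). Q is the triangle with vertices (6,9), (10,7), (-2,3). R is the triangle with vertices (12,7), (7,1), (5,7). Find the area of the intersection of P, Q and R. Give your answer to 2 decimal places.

2.25

The intersection is the polygon with vertices (5.5,5.5), (5,7), (7,7), (7,6).
By the shoelace formula its area is 2.25.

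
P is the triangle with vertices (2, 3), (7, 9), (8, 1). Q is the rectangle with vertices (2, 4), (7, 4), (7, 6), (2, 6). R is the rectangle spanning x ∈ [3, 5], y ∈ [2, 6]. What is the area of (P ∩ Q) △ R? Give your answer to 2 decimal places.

9.37

|P ∩ Q| = 6.6667.
|(P ∩ Q) ∩ R| = 2.65.
|(P ∩ Q) △ R| = 6.6667 + 8 − 5.3 = 9.37.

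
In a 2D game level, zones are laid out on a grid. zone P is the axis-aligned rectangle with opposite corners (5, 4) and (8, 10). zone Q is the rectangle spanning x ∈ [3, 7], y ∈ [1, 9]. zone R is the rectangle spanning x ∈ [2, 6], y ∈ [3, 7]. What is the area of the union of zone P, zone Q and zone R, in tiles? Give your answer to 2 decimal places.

By inclusion–exclusion:
Individual areas: |zone P| = 18, |zone Q| = 32, |zone R| = 16.
|zone P∩zone Q|: x∈[5,7], y∈[4,9] → 2·5 = 10.
|zone P∩zone R|: x∈[5,6], y∈[4,7] → 1·3 = 3.
|zone Q∩zone R|: x∈[3,6], y∈[3,7] → 3·4 = 12.
|zone P∩zone Q∩zone R| = 3.
|zone P ∪ zone Q ∪ zone R| = 66 − 25 + 3 = 44.00.

44.00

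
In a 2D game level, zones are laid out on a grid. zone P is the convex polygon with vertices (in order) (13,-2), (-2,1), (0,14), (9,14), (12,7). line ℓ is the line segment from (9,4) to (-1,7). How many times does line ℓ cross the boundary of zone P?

0

The segment lies entirely inside zone P and never meets its boundary.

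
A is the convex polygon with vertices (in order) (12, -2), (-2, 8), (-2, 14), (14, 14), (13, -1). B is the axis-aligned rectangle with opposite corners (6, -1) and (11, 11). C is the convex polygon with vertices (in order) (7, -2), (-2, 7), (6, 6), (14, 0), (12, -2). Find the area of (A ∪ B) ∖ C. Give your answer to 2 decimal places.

140.93

|A ∪ B| = 184.5571.
|(A ∪ B) ∩ C| = 43.6278.
|(A ∪ B) ∖ C| = 184.5571 − 43.6278 = 140.93.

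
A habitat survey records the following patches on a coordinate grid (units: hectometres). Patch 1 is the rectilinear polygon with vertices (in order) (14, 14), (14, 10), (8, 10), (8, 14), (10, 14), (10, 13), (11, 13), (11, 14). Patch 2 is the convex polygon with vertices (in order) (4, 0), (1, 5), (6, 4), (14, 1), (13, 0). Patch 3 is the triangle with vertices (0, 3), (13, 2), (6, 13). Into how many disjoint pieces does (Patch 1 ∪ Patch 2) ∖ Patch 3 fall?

3

(Patch 1 ∪ Patch 2) ∖ Patch 3 splits into 3 disjoint pieces (area 23, area 23.4274, area 0.0131).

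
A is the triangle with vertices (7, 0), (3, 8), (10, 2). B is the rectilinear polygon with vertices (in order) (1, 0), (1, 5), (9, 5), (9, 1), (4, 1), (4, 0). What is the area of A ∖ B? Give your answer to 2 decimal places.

4.76

|A| = 16, |A∩B| = 11.2381.
|A ∖ B| = |A| − |A∩B| = 16 − 11.2381 = 4.76.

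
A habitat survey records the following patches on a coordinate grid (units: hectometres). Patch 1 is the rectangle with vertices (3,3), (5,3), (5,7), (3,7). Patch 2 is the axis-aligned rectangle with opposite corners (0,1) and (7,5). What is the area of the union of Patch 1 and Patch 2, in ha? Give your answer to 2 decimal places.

32.00

By inclusion–exclusion:
Individual areas: |Patch 1| = 8, |Patch 2| = 28.
|Patch 1∩Patch 2|: x∈[3,5], y∈[3,5] → 2·2 = 4.
|Patch 1 ∪ Patch 2| = 36 − 4 = 32.00.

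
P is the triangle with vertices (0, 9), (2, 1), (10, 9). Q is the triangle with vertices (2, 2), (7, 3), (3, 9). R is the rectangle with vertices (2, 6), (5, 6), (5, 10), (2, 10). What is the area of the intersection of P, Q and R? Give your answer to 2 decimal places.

3.64

The intersection is the polygon with vertices (3,9), (5,6), (2.571,6).
By the shoelace formula its area is 3.64.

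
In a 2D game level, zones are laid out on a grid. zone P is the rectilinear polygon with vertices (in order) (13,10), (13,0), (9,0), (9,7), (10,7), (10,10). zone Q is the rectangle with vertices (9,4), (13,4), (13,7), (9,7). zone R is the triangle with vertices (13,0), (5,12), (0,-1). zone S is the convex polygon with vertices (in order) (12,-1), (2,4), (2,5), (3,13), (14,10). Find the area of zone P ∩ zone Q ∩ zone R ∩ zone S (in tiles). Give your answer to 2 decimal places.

1.33

The intersection is the polygon with vertices (9,6), (10.333,4), (9,4).
By the shoelace formula its area is 1.33.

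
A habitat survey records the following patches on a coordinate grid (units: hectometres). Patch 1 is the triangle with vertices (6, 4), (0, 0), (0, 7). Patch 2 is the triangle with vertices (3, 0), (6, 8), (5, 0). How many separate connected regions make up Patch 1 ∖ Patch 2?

2

Patch 1 ∖ Patch 2 splits into 2 disjoint pieces (area 0.1497, area 19.5263).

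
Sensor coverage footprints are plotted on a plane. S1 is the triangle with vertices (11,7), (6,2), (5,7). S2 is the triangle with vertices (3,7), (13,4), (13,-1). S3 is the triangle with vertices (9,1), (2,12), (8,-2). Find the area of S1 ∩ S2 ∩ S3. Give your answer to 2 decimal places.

1.73

The intersection is the polygon with vertices (5.381,5.095), (5.128,6.362), (5.697,6.191), (7.444,3.444).
By the shoelace formula its area is 1.73.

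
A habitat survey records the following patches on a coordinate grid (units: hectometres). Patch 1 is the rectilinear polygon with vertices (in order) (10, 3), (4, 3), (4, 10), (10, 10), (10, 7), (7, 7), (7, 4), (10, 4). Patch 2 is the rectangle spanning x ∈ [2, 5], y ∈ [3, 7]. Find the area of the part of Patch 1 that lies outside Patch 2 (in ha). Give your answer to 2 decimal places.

|Patch 1| = 33, |Patch 1∩Patch 2| = 4.
|Patch 1 ∖ Patch 2| = |Patch 1| − |Patch 1∩Patch 2| = 33 − 4 = 29.00.

29.00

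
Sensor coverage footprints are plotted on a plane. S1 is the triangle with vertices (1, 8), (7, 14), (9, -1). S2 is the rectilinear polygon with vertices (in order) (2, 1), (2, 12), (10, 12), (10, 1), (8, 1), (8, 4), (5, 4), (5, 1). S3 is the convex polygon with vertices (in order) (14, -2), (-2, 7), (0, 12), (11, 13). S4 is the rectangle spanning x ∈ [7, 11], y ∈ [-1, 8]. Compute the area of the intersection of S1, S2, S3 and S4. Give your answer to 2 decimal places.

The intersection is the polygon with vertices (8.733,1), (8.667,1), (8,1.375), (8,4), (7,4), (7,8), (7.8,8).
By the shoelace formula its area is 5.74.

5.74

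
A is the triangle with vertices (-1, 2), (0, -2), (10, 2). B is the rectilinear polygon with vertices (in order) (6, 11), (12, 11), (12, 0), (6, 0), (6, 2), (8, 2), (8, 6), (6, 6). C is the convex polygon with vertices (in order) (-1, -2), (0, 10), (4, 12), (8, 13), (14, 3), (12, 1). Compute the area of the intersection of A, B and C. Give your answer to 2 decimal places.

3.20

The intersection is the polygon with vertices (6,0.4), (6,2), (8,2), (10,2).
By the shoelace formula its area is 3.20.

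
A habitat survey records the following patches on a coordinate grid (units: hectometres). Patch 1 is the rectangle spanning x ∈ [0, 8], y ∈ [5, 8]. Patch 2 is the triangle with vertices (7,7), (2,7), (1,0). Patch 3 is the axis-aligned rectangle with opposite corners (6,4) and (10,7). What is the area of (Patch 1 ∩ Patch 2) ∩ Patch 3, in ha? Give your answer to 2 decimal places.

0.58

The region (Patch 1 ∩ Patch 2) ∩ Patch 3 is the polygon with vertices (7,7), (6,5.833), (6,7).
By the shoelace formula its area is 0.58.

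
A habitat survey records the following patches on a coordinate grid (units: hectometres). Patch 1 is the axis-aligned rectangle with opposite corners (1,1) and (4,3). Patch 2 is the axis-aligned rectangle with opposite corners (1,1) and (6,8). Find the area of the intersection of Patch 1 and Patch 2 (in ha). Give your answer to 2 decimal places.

|Patch 1∩Patch 2|: x∈[1,4], y∈[1,3] → 3·2 = 6.

6.00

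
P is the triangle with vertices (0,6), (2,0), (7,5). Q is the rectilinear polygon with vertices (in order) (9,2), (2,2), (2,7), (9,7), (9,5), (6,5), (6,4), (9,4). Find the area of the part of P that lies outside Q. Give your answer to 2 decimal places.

8.21

|P| = 20, |P∩Q| = 11.7857.
|P ∖ Q| = |P| − |P∩Q| = 20 − 11.7857 = 8.21.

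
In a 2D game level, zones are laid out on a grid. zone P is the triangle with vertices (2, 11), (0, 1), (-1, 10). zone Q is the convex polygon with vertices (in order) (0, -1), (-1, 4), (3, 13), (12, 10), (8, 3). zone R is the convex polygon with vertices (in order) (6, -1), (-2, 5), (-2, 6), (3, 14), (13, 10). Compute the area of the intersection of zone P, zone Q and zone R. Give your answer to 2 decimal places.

5.31

The intersection is the polygon with vertices (-0.467,5.2), (1.909,10.546), (0.435,3.174), (-0.303,3.727).
By the shoelace formula its area is 5.31.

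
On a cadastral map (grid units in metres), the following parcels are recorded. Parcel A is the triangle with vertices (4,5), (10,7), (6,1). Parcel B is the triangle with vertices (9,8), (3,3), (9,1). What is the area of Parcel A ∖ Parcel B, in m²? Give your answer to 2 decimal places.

|Parcel A| = 14, |Parcel A∩Parcel B| = 11.723.
|Parcel A ∖ Parcel B| = |Parcel A| − |Parcel A∩Parcel B| = 14 − 11.723 = 2.28.

2.28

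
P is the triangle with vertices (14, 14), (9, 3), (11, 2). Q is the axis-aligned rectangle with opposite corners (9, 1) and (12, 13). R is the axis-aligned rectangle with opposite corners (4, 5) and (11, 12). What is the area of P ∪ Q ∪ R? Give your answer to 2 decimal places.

By inclusion–exclusion:
Individual areas: |P| = 13.5, |Q| = 36, |R| = 49.
|P∩Q| = 9.9.
|P∩R| = 1.3091.
|Q∩R|: x∈[9,11], y∈[5,12] → 2·7 = 14.
|P∩Q∩R| = 1.3091.
|P ∪ Q ∪ R| = 98.5 − 25.2091 + 1.3091 = 74.60.

74.60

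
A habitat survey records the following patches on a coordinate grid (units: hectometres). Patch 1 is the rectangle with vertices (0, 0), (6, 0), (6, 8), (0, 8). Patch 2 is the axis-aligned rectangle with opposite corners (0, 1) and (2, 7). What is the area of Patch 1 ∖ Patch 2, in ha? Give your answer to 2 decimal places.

36.00

|Patch 1∩Patch 2|: x∈[0,2], y∈[1,7] → 2·6 = 12.
|Patch 1| = 48.
|Patch 1 ∖ Patch 2| = |Patch 1| − |Patch 1∩Patch 2| = 48 − 12 = 36.00.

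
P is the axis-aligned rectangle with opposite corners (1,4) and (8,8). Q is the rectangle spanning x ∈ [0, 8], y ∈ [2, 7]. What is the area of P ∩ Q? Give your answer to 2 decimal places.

21.00

|P∩Q|: x∈[1,8], y∈[4,7] → 7·3 = 21.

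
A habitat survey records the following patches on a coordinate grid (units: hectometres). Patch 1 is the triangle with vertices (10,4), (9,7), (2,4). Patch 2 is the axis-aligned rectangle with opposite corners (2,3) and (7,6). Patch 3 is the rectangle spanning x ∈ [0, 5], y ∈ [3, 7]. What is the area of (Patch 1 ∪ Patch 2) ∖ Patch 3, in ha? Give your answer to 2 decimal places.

12.67

|Patch 1 ∪ Patch 2| = 21.6667.
|(Patch 1 ∪ Patch 2) ∩ Patch 3| = 9.
|(Patch 1 ∪ Patch 2) ∖ Patch 3| = 21.6667 − 9 = 12.67.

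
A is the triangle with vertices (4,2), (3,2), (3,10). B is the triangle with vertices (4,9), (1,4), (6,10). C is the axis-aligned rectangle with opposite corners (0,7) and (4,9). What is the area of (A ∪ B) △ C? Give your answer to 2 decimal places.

|A ∪ B| = 7.1635.
|(A ∪ B) ∩ C| = 1.3553.
|(A ∪ B) △ C| = 7.1635 + 8 − 2.7106 = 12.45.

12.45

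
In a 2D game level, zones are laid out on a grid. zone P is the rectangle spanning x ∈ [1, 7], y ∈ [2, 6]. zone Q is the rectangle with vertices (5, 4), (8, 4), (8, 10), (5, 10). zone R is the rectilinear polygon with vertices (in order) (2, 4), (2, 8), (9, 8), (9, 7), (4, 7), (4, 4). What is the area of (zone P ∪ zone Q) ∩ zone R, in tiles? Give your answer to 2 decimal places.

7.00

|zone P ∪ zone Q| = 38.
|(zone P ∪ zone Q) ∩ zone R| = 7.00.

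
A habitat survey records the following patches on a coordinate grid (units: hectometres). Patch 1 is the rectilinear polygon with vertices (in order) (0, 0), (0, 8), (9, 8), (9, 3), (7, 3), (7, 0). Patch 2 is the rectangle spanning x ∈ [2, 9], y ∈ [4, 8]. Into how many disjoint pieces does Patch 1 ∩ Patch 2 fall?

1

Patch 1 ∩ Patch 2 is a single connected region.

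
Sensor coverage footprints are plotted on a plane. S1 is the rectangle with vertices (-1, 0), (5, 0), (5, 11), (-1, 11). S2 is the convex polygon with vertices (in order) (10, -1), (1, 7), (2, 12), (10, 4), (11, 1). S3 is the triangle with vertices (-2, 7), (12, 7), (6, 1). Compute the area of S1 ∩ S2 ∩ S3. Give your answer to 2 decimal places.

7.11

The intersection is the polygon with vertices (1,7), (5,7), (5,3.444).
By the shoelace formula its area is 7.11.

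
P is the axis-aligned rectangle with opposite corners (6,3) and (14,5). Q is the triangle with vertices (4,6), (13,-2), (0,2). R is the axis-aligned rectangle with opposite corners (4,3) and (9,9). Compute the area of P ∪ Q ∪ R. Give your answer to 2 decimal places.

By inclusion–exclusion:
Individual areas: |P| = 16, |Q| = 34, |R| = 30.
|P∩Q| = 0.8403.
|P∩R|: x∈[6,9], y∈[3,5] → 3·2 = 6.
|Q∩R| = 5.0625.
|P∩Q∩R| = 0.8403.
|P ∪ Q ∪ R| = 80 − 11.9028 + 0.8403 = 68.94.

68.94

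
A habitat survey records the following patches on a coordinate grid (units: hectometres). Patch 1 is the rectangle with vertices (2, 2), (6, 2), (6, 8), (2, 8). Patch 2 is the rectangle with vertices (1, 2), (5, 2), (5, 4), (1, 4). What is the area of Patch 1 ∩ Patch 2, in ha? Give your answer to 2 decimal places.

6.00

|Patch 1∩Patch 2|: x∈[2,5], y∈[2,4] → 3·2 = 6.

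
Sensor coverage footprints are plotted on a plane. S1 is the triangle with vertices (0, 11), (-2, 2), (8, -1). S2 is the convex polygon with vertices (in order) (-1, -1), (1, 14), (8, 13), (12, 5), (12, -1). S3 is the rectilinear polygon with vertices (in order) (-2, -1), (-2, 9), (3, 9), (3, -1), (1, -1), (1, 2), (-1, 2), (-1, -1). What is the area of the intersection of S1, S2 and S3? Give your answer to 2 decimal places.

22.25

The intersection is the polygon with vertices (0.333,9), (1.333,9), (3,6.5), (3,0.5), (1,1.1), (1,2), (-0.6,2).
By the shoelace formula its area is 22.25.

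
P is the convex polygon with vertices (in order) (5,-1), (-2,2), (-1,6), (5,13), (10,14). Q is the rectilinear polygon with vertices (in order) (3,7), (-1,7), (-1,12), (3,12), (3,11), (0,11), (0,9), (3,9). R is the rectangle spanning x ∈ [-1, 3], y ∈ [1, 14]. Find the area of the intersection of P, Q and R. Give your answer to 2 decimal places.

4.57

The intersection is the polygon with vertices (3,9), (3,7), (-0.143,7), (1.571,9).
By the shoelace formula its area is 4.57.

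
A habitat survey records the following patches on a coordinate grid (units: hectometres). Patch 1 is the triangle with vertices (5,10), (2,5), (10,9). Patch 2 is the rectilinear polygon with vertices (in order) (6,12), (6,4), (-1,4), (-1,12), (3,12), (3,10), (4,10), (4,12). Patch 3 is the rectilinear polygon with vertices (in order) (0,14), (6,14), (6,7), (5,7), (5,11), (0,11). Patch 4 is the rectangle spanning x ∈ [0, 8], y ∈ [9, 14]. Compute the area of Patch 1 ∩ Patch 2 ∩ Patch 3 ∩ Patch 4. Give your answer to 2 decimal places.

The intersection is the polygon with vertices (6,9), (5,9), (5,10), (6,9.8).
By the shoelace formula its area is 0.90.

0.90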